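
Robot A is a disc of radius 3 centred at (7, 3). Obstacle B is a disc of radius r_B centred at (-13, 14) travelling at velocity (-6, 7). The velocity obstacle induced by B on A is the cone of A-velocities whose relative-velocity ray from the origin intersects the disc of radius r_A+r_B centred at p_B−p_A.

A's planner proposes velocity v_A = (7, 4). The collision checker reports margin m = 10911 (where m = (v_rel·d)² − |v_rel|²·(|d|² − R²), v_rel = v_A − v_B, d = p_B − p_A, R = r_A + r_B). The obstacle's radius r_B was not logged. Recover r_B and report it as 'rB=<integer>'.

m = 10911
d = (-20, 11);  v_rel = (13, -3),  |v_rel|² = 178
v_rel×d = (13)·(11) − (-3)·(-20) = 83
since m = R²·178 − 83²:  R² = (6889 + 10911) / 178 = 100
R = √100 = 10  ⇒  r_B = 10 − 3 = 7

rB=7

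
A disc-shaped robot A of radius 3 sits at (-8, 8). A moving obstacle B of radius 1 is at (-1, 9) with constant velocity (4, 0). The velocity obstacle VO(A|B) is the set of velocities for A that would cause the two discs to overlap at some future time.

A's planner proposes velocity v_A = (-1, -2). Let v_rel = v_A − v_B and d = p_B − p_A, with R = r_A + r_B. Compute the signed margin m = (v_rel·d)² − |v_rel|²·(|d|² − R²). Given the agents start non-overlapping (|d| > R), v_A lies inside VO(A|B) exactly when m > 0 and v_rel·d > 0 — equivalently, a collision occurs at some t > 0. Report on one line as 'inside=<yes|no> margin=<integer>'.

d = (7, 1),  |d|² = 50;  R = 3+1 = 4,  c = 50−4² = 34
v_rel = (-5, -2),  |v_rel|² = 29;  v_rel·d = (-5)·(7) + (-2)·(1) = -37
29·t² + 74·t + 34 = 0  ⇒  m = (-37)² − 29·34 = 383
m = 383 > 0,  v_rel·d = -37 < 0  ⇒  outside

inside=no margin=383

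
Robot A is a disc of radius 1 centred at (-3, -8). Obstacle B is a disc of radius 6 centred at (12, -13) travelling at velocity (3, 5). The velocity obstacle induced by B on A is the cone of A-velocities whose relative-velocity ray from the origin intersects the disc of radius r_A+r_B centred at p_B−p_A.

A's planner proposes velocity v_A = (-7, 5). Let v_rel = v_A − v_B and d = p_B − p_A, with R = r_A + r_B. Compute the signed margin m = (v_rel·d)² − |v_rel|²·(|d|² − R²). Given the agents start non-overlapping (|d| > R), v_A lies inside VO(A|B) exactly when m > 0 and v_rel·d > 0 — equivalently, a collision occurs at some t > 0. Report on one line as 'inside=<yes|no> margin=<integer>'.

d = (15, -5),  |d|² = 250;  R = 1+6 = 7,  c = 250−7² = 201
v_rel = (-10, 0),  |v_rel|² = 100;  v_rel·d = (-10)·(15) + (0)·(-5) = -150
100·t² + 300·t + 201 = 0  ⇒  m = (-150)² − 100·201 = 2400
m = 2400 > 0,  v_rel·d = -150 < 0  ⇒  outside

inside=no margin=2400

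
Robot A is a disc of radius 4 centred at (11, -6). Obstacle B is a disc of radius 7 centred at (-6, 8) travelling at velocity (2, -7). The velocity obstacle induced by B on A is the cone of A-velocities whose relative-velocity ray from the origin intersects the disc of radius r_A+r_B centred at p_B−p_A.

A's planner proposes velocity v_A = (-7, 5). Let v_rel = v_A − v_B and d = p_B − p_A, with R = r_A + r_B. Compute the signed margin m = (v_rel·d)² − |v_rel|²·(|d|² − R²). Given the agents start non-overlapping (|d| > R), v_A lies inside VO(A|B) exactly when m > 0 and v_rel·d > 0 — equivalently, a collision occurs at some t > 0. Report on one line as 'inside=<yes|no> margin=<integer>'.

d = (-17, 14),  |d|² = 485;  R = 4+7 = 11,  c = 485−11² = 364
v_rel = (-9, 12),  |v_rel|² = 225;  v_rel·d = (-9)·(-17) + (12)·(14) = 321
225·t² − 642·t + 364 = 0  ⇒  m = 321² − 225·364 = 21141
m = 21141 > 0,  v_rel·d = 321 > 0  ⇒  inside

inside=yes margin=21141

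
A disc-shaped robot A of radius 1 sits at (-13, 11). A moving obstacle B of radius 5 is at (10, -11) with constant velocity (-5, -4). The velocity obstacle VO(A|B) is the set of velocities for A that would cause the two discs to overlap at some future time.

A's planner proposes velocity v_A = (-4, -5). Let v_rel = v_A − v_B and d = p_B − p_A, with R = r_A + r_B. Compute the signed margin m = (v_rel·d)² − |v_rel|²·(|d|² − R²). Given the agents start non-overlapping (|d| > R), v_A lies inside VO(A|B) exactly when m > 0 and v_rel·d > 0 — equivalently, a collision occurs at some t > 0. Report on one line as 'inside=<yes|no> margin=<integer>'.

d = (23, -22),  |d|² = 1013;  R = 1+5 = 6,  c = 1013−6² = 977
v_rel = (1, -1),  |v_rel|² = 2;  v_rel·d = (1)·(23) + (-1)·(-22) = 45
2·t² − 90·t + 977 = 0  ⇒  m = 45² − 2·977 = 71
m = 71 > 0,  v_rel·d = 45 > 0  ⇒  inside

inside=yes margin=71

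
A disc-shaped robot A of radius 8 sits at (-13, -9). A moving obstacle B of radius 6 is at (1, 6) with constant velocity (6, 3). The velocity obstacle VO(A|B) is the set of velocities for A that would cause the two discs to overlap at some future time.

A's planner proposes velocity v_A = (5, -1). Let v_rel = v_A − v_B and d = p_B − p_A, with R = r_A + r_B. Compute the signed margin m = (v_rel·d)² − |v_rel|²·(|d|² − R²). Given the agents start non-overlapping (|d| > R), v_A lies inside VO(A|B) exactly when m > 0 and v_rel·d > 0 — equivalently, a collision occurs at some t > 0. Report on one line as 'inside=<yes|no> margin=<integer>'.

d = (14, 15),  |d|² = 421;  R = 8+6 = 14,  c = 421−14² = 225
v_rel = (-1, -4),  |v_rel|² = 17;  v_rel·d = (-1)·(14) + (-4)·(15) = -74
17·t² + 148·t + 225 = 0  ⇒  m = (-74)² − 17·225 = 1651
m = 1651 > 0,  v_rel·d = -74 < 0  ⇒  outside

inside=no margin=1651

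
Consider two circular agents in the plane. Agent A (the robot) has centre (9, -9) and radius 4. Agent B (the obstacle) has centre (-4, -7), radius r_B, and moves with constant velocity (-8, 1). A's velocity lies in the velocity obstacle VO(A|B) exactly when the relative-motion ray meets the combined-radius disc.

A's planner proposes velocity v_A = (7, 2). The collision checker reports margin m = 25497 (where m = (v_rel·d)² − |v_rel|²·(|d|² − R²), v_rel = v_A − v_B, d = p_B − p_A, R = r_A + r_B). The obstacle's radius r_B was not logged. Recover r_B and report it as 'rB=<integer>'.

m = 25497
d = (-13, 2);  v_rel = (15, 1),  |v_rel|² = 226
v_rel×d = (15)·(2) − (1)·(-13) = 43
since m = R²·226 − 43²:  R² = (1849 + 25497) / 226 = 121
R = √121 = 11  ⇒  r_B = 11 − 4 = 7

rB=7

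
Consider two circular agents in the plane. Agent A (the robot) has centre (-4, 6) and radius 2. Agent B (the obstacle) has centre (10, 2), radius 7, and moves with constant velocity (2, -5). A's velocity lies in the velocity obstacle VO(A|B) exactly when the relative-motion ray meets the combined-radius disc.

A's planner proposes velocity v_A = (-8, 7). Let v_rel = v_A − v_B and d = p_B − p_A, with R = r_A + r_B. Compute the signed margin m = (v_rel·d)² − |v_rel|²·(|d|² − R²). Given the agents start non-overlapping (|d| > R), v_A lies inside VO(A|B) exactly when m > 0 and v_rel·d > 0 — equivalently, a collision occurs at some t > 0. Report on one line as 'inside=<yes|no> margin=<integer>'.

d = (14, -4),  |d|² = 212;  R = 2+7 = 9,  c = 212−9² = 131
v_rel = (-10, 12),  |v_rel|² = 244;  v_rel·d = (-10)·(14) + (12)·(-4) = -188
244·t² + 376·t + 131 = 0  ⇒  m = (-188)² − 244·131 = 3380
m = 3380 > 0,  v_rel·d = -188 < 0  ⇒  outside

inside=no margin=3380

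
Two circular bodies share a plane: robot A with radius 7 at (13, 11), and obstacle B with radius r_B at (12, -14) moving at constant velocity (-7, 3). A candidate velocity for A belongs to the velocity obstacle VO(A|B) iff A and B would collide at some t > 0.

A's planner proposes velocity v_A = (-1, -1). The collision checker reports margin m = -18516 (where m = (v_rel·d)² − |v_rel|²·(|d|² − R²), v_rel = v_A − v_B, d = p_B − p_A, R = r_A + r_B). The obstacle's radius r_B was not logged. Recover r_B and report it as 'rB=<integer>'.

m = -18516
d = (-1, -25);  v_rel = (6, -4),  |v_rel|² = 52
v_rel×d = (6)·(-25) − (-4)·(-1) = -154
since m = R²·52 − (-154)²:  R² = (23716 + -18516) / 52 = 100
R = √100 = 10  ⇒  r_B = 10 − 7 = 3

rB=3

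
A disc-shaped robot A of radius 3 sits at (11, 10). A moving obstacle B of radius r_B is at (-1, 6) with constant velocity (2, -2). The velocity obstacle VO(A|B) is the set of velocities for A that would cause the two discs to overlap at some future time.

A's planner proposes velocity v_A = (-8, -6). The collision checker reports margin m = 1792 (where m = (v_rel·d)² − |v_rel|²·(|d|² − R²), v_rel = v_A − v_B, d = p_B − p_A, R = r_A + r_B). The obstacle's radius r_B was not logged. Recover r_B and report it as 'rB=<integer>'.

m = 1792
d = (-12, -4);  v_rel = (-10, -4),  |v_rel|² = 116
v_rel×d = (-10)·(-4) − (-4)·(-12) = -8
since m = R²·116 − (-8)²:  R² = (64 + 1792) / 116 = 16
R = √16 = 4  ⇒  r_B = 4 − 3 = 1

rB=1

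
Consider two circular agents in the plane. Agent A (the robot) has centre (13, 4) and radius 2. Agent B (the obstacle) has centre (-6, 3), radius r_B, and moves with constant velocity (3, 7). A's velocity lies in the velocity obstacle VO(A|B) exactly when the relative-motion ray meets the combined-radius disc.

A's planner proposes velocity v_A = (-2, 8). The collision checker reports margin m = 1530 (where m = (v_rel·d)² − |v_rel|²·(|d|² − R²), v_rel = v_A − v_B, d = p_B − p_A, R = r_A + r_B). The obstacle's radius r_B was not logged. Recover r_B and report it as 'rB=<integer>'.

m = 1530
d = (-19, -1);  v_rel = (-5, 1),  |v_rel|² = 26
v_rel×d = (-5)·(-1) − (1)·(-19) = 24
since m = R²·26 − 24²:  R² = (576 + 1530) / 26 = 81
R = √81 = 9  ⇒  r_B = 9 − 2 = 7

rB=7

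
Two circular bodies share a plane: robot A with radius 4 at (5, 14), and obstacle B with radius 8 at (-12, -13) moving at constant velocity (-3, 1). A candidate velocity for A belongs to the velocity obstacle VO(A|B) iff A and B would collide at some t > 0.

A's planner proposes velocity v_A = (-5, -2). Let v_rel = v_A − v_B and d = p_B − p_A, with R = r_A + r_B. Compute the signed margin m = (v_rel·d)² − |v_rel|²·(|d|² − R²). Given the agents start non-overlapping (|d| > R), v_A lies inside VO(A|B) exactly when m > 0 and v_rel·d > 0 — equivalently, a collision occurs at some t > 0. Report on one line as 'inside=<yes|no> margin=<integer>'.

d = (-17, -27),  |d|² = 1018;  R = 4+8 = 12,  c = 1018−12² = 874
v_rel = (-2, -3),  |v_rel|² = 13;  v_rel·d = (-2)·(-17) + (-3)·(-27) = 115
13·t² − 230·t + 874 = 0  ⇒  m = 115² − 13·874 = 1863
m = 1863 > 0,  v_rel·d = 115 > 0  ⇒  inside

inside=yes margin=1863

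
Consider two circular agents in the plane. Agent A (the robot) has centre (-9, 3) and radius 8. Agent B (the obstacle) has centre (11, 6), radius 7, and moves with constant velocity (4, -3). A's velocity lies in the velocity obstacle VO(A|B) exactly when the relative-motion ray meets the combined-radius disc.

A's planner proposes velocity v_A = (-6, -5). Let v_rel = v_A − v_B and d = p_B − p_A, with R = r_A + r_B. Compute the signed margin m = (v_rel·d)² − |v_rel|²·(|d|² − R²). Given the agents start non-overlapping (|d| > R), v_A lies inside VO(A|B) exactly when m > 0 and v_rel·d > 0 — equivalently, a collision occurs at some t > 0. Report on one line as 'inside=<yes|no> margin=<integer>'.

d = (20, 3),  |d|² = 409;  R = 8+7 = 15,  c = 409−15² = 184
v_rel = (-10, -2),  |v_rel|² = 104;  v_rel·d = (-10)·(20) + (-2)·(3) = -206
104·t² + 412·t + 184 = 0  ⇒  m = (-206)² − 104·184 = 23300
m = 23300 > 0,  v_rel·d = -206 < 0  ⇒  outside

inside=no margin=23300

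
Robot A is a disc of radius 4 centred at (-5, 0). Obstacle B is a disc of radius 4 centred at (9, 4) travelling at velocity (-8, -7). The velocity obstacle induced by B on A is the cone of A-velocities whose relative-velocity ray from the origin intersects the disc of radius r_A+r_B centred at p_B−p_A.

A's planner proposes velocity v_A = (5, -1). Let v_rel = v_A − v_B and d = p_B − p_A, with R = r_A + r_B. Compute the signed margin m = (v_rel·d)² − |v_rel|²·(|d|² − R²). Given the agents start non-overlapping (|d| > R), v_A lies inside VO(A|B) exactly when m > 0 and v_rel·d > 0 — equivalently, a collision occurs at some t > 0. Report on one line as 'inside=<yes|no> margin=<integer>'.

d = (14, 4),  |d|² = 212;  R = 4+4 = 8,  c = 212−8² = 148
v_rel = (13, 6),  |v_rel|² = 205;  v_rel·d = (13)·(14) + (6)·(4) = 206
205·t² − 412·t + 148 = 0  ⇒  m = 206² − 205·148 = 12096
m = 12096 > 0,  v_rel·d = 206 > 0  ⇒  inside

inside=yes margin=12096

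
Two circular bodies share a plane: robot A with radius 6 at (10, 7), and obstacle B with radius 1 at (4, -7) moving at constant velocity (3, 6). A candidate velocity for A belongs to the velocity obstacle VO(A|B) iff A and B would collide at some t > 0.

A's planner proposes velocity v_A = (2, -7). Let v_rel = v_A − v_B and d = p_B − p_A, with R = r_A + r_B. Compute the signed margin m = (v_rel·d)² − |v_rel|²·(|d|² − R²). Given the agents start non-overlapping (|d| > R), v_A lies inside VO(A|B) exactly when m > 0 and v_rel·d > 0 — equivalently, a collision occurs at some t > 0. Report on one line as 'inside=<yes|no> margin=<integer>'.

d = (-6, -14),  |d|² = 232;  R = 6+1 = 7,  c = 232−7² = 183
v_rel = (-1, -13),  |v_rel|² = 170;  v_rel·d = (-1)·(-6) + (-13)·(-14) = 188
170·t² − 376·t + 183 = 0  ⇒  m = 188² − 170·183 = 4234
m = 4234 > 0,  v_rel·d = 188 > 0  ⇒  inside

inside=yes margin=4234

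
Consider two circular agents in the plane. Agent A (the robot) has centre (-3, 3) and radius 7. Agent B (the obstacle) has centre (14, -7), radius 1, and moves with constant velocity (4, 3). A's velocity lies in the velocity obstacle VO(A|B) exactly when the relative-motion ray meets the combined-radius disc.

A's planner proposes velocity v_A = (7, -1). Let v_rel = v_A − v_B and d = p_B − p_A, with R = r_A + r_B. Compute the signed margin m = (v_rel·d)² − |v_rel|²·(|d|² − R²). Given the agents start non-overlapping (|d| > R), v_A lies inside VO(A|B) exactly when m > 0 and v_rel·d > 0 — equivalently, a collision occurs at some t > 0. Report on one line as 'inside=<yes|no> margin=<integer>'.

d = (17, -10),  |d|² = 389;  R = 7+1 = 8,  c = 389−8² = 325
v_rel = (3, -4),  |v_rel|² = 25;  v_rel·d = (3)·(17) + (-4)·(-10) = 91
25·t² − 182·t + 325 = 0  ⇒  m = 91² − 25·325 = 156
m = 156 > 0,  v_rel·d = 91 > 0  ⇒  inside

inside=yes margin=156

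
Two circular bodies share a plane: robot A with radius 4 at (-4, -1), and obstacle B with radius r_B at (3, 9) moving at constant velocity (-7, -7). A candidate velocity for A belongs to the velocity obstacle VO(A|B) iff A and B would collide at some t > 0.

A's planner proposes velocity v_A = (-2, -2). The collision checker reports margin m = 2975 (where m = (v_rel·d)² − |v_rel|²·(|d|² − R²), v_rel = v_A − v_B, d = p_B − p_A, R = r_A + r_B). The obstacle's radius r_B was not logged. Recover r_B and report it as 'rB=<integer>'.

m = 2975
d = (7, 10);  v_rel = (5, 5),  |v_rel|² = 50
v_rel×d = (5)·(10) − (5)·(7) = 15
since m = R²·50 − 15²:  R² = (225 + 2975) / 50 = 64
R = √64 = 8  ⇒  r_B = 8 − 4 = 4

rB=4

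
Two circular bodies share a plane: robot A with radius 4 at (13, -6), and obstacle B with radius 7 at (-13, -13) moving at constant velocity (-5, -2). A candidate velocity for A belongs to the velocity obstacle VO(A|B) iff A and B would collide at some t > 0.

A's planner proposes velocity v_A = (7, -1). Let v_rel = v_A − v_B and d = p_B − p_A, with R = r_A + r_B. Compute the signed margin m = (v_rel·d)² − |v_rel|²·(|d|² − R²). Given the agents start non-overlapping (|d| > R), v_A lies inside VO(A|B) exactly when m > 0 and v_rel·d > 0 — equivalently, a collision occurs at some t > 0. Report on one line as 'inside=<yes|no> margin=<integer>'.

d = (-26, -7),  |d|² = 725;  R = 4+7 = 11,  c = 725−11² = 604
v_rel = (12, 1),  |v_rel|² = 145;  v_rel·d = (12)·(-26) + (1)·(-7) = -319
145·t² + 638·t + 604 = 0  ⇒  m = (-319)² − 145·604 = 14181
m = 14181 > 0,  v_rel·d = -319 < 0  ⇒  outside

inside=no margin=14181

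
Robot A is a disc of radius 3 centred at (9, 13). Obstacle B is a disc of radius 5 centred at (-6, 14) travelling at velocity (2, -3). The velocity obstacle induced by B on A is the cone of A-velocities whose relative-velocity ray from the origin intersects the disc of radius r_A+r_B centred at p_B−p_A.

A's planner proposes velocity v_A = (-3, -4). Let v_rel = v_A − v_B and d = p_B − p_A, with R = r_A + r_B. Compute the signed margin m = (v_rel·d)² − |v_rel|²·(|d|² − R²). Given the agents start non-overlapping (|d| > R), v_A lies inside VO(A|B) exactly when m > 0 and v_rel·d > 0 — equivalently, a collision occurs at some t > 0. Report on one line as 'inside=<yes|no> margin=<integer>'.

d = (-15, 1),  |d|² = 226;  R = 3+5 = 8,  c = 226−8² = 162
v_rel = (-5, -1),  |v_rel|² = 26;  v_rel·d = (-5)·(-15) + (-1)·(1) = 74
26·t² − 148·t + 162 = 0  ⇒  m = 74² − 26·162 = 1264
m = 1264 > 0,  v_rel·d = 74 > 0  ⇒  inside

inside=yes margin=1264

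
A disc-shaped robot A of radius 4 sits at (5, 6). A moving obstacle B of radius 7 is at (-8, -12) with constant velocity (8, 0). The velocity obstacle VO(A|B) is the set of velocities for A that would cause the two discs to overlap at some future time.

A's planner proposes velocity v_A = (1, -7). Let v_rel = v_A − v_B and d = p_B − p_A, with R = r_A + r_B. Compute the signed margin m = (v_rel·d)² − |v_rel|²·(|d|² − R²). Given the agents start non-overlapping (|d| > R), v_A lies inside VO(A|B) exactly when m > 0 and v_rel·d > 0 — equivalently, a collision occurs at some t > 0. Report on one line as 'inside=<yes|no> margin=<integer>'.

d = (-13, -18),  |d|² = 493;  R = 4+7 = 11,  c = 493−11² = 372
v_rel = (-7, -7),  |v_rel|² = 98;  v_rel·d = (-7)·(-13) + (-7)·(-18) = 217
98·t² − 434·t + 372 = 0  ⇒  m = 217² − 98·372 = 10633
m = 10633 > 0,  v_rel·d = 217 > 0  ⇒  inside

inside=yes margin=10633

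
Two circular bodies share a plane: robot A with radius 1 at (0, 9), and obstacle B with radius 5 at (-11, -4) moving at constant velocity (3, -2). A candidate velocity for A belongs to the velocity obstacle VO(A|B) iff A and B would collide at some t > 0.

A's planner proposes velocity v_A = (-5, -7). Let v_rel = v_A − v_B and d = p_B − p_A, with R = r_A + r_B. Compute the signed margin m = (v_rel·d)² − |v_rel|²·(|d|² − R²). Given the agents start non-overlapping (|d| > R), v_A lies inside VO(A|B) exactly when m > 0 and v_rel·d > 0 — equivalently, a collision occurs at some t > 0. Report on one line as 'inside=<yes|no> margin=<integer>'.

d = (-11, -13),  |d|² = 290;  R = 1+5 = 6,  c = 290−6² = 254
v_rel = (-8, -5),  |v_rel|² = 89;  v_rel·d = (-8)·(-11) + (-5)·(-13) = 153
89·t² − 306·t + 254 = 0  ⇒  m = 153² − 89·254 = 803
m = 803 > 0,  v_rel·d = 153 > 0  ⇒  inside

inside=yes margin=803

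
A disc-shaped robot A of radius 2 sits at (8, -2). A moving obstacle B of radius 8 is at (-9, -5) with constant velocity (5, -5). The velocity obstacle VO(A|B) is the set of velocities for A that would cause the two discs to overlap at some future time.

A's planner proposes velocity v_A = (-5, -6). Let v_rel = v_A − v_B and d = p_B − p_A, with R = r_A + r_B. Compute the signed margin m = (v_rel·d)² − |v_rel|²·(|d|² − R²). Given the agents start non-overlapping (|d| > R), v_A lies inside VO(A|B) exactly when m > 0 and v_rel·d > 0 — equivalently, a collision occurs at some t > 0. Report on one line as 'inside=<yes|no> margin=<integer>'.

d = (-17, -3),  |d|² = 298;  R = 2+8 = 10,  c = 298−10² = 198
v_rel = (-10, -1),  |v_rel|² = 101;  v_rel·d = (-10)·(-17) + (-1)·(-3) = 173
101·t² − 346·t + 198 = 0  ⇒  m = 173² − 101·198 = 9931
m = 9931 > 0,  v_rel·d = 173 > 0  ⇒  inside

inside=yes margin=9931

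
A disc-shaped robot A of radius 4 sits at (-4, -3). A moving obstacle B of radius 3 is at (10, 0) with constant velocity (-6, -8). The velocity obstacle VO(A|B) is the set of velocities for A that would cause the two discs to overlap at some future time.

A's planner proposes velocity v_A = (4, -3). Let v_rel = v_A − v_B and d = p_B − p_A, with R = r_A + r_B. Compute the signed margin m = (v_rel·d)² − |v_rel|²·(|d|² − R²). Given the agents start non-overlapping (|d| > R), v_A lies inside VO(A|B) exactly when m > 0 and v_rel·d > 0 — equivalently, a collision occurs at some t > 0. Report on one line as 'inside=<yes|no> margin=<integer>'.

d = (14, 3),  |d|² = 205;  R = 4+3 = 7,  c = 205−7² = 156
v_rel = (10, 5),  |v_rel|² = 125;  v_rel·d = (10)·(14) + (5)·(3) = 155
125·t² − 310·t + 156 = 0  ⇒  m = 155² − 125·156 = 4525
m = 4525 > 0,  v_rel·d = 155 > 0  ⇒  inside

inside=yes margin=4525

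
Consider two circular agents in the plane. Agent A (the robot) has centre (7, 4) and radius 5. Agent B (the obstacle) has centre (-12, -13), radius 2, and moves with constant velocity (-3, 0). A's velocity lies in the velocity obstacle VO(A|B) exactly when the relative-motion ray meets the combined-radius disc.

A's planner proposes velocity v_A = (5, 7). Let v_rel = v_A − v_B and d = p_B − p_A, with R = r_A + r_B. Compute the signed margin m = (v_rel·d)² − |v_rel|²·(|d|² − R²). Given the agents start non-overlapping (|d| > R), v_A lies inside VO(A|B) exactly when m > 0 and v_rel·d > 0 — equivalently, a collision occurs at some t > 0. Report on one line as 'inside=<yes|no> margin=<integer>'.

d = (-19, -17),  |d|² = 650;  R = 5+2 = 7,  c = 650−7² = 601
v_rel = (8, 7),  |v_rel|² = 113;  v_rel·d = (8)·(-19) + (7)·(-17) = -271
113·t² + 542·t + 601 = 0  ⇒  m = (-271)² − 113·601 = 5528
m = 5528 > 0,  v_rel·d = -271 < 0  ⇒  outside

inside=no margin=5528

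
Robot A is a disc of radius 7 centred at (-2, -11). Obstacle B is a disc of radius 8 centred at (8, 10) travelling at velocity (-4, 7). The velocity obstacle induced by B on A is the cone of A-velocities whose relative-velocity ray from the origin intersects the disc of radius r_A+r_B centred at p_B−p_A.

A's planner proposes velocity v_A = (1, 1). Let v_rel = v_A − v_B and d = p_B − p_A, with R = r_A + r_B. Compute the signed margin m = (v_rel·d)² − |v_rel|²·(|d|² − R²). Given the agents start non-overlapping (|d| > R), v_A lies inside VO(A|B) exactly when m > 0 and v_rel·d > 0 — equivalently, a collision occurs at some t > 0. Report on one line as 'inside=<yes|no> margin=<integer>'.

d = (10, 21),  |d|² = 541;  R = 7+8 = 15,  c = 541−15² = 316
v_rel = (5, -6),  |v_rel|² = 61;  v_rel·d = (5)·(10) + (-6)·(21) = -76
61·t² + 152·t + 316 = 0  ⇒  m = (-76)² − 61·316 = -13500
m = -13500 < 0,  v_rel·d = -76 < 0  ⇒  outside

inside=no margin=-13500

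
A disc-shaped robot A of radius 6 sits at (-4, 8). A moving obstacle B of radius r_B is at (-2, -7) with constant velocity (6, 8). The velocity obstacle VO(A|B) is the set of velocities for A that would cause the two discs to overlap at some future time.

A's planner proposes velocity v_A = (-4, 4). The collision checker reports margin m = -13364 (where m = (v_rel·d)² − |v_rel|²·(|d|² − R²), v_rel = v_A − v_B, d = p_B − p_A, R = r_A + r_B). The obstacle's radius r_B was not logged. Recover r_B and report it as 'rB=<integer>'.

m = -13364
d = (2, -15);  v_rel = (-10, -4),  |v_rel|² = 116
v_rel×d = (-10)·(-15) − (-4)·(2) = 158
since m = R²·116 − 158²:  R² = (24964 + -13364) / 116 = 100
R = √100 = 10  ⇒  r_B = 10 − 6 = 4

rB=4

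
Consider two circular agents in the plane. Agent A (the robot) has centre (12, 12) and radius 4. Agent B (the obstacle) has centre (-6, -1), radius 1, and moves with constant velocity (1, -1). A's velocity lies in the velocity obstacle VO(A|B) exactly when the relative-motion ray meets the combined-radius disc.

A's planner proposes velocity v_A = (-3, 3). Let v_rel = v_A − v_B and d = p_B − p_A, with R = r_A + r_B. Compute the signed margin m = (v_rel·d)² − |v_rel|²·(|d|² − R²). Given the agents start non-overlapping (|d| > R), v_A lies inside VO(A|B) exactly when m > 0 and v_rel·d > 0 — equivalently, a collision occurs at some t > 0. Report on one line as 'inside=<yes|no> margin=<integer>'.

d = (-18, -13),  |d|² = 493;  R = 4+1 = 5,  c = 493−5² = 468
v_rel = (-4, 4),  |v_rel|² = 32;  v_rel·d = (-4)·(-18) + (4)·(-13) = 20
32·t² − 40·t + 468 = 0  ⇒  m = 20² − 32·468 = -14576
m = -14576 < 0,  v_rel·d = 20 > 0  ⇒  outside

inside=no margin=-14576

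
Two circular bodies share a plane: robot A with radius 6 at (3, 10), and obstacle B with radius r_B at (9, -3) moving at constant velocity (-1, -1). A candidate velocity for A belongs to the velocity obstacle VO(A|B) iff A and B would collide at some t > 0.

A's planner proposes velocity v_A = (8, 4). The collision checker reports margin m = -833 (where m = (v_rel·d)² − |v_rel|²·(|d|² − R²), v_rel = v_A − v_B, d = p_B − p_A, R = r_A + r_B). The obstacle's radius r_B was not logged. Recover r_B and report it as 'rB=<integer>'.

m = -833
d = (6, -13);  v_rel = (9, 5),  |v_rel|² = 106
v_rel×d = (9)·(-13) − (5)·(6) = -147
since m = R²·106 − (-147)²:  R² = (21609 + -833) / 106 = 196
R = √196 = 14  ⇒  r_B = 14 − 6 = 8

rB=8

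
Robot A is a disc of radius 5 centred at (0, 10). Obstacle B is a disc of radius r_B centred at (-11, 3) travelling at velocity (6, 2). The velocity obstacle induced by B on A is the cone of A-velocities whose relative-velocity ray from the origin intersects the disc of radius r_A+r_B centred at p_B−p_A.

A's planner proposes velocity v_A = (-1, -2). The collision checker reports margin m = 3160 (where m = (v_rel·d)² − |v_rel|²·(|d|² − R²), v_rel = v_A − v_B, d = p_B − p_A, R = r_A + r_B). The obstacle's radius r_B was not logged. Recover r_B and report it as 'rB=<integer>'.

m = 3160
d = (-11, -7);  v_rel = (-7, -4),  |v_rel|² = 65
v_rel×d = (-7)·(-7) − (-4)·(-11) = 5
since m = R²·65 − 5²:  R² = (25 + 3160) / 65 = 49
R = √49 = 7  ⇒  r_B = 7 − 5 = 2

rB=2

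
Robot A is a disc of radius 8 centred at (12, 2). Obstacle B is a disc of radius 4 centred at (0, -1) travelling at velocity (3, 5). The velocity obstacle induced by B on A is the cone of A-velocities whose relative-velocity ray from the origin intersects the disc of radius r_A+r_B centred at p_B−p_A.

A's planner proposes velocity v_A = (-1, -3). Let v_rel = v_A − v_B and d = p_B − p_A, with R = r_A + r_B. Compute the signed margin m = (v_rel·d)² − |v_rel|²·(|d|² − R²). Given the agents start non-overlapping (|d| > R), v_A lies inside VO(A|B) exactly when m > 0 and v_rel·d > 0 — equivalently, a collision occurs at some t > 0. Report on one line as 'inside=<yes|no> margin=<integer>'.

d = (-12, -3),  |d|² = 153;  R = 8+4 = 12,  c = 153−12² = 9
v_rel = (-4, -8),  |v_rel|² = 80;  v_rel·d = (-4)·(-12) + (-8)·(-3) = 72
80·t² − 144·t + 9 = 0  ⇒  m = 72² − 80·9 = 4464
m = 4464 > 0,  v_rel·d = 72 > 0  ⇒  inside

inside=yes margin=4464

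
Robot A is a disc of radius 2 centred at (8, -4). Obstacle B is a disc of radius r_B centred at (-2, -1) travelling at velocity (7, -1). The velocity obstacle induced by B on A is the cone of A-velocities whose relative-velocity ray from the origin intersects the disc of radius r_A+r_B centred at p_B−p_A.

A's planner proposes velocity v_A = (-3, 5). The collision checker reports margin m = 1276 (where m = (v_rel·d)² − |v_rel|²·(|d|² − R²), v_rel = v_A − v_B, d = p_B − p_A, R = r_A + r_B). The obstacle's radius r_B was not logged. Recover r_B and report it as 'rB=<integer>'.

m = 1276
d = (-10, 3);  v_rel = (-10, 6),  |v_rel|² = 136
v_rel×d = (-10)·(3) − (6)·(-10) = 30
since m = R²·136 − 30²:  R² = (900 + 1276) / 136 = 16
R = √16 = 4  ⇒  r_B = 4 − 2 = 2

rB=2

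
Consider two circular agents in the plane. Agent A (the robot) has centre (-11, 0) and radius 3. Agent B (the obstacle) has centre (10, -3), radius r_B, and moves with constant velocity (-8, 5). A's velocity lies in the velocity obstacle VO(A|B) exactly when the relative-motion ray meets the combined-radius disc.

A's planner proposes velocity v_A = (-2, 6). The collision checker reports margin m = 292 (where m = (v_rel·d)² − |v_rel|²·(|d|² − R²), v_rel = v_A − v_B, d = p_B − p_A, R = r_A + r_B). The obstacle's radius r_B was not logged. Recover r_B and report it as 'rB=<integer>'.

m = 292
d = (21, -3);  v_rel = (6, 1),  |v_rel|² = 37
v_rel×d = (6)·(-3) − (1)·(21) = -39
since m = R²·37 − (-39)²:  R² = (1521 + 292) / 37 = 49
R = √49 = 7  ⇒  r_B = 7 − 3 = 4

rB=4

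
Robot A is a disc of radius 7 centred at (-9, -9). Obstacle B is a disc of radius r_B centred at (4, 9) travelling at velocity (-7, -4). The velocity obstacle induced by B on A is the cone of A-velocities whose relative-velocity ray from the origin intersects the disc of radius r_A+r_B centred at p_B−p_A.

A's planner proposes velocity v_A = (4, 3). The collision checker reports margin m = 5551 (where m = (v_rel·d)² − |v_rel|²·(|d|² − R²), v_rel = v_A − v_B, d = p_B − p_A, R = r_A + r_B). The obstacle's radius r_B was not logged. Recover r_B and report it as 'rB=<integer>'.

m = 5551
d = (13, 18);  v_rel = (11, 7),  |v_rel|² = 170
v_rel×d = (11)·(18) − (7)·(13) = 107
since m = R²·170 − 107²:  R² = (11449 + 5551) / 170 = 100
R = √100 = 10  ⇒  r_B = 10 − 7 = 3

rB=3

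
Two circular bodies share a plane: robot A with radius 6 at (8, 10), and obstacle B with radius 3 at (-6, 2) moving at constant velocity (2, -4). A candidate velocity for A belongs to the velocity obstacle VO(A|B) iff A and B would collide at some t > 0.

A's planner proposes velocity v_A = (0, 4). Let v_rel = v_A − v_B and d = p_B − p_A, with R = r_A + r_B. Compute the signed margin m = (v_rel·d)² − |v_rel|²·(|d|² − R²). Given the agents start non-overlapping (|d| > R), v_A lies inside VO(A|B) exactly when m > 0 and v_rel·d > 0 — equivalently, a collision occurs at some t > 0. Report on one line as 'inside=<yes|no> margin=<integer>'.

d = (-14, -8),  |d|² = 260;  R = 6+3 = 9,  c = 260−9² = 179
v_rel = (-2, 8),  |v_rel|² = 68;  v_rel·d = (-2)·(-14) + (8)·(-8) = -36
68·t² + 72·t + 179 = 0  ⇒  m = (-36)² − 68·179 = -10876
m = -10876 < 0,  v_rel·d = -36 < 0  ⇒  outside

inside=no margin=-10876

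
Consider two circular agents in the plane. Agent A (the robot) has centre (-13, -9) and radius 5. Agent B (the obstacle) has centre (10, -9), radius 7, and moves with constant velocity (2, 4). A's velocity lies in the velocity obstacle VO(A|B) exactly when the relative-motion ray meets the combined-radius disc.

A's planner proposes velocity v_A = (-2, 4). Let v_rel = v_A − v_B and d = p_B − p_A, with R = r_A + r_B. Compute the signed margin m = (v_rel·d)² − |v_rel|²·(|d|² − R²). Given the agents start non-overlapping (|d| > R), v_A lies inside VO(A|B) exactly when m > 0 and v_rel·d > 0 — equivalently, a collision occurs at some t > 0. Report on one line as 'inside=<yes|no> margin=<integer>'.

d = (23, 0),  |d|² = 529;  R = 5+7 = 12,  c = 529−12² = 385
v_rel = (-4, 0),  |v_rel|² = 16;  v_rel·d = (-4)·(23) + (0)·(0) = -92
16·t² + 184·t + 385 = 0  ⇒  m = (-92)² − 16·385 = 2304
m = 2304 > 0,  v_rel·d = -92 < 0  ⇒  outside

inside=no margin=2304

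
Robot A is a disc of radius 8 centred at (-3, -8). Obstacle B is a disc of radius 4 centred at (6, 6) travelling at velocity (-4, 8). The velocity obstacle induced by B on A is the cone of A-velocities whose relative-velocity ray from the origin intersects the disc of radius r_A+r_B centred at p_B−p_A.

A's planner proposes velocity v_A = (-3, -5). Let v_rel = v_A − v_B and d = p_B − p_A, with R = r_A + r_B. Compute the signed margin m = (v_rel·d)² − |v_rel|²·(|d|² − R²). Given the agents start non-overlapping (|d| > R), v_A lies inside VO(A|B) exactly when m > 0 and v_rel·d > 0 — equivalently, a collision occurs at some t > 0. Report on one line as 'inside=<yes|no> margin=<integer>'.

d = (9, 14),  |d|² = 277;  R = 8+4 = 12,  c = 277−12² = 133
v_rel = (1, -13),  |v_rel|² = 170;  v_rel·d = (1)·(9) + (-13)·(14) = -173
170·t² + 346·t + 133 = 0  ⇒  m = (-173)² − 170·133 = 7319
m = 7319 > 0,  v_rel·d = -173 < 0  ⇒  outside

inside=no margin=7319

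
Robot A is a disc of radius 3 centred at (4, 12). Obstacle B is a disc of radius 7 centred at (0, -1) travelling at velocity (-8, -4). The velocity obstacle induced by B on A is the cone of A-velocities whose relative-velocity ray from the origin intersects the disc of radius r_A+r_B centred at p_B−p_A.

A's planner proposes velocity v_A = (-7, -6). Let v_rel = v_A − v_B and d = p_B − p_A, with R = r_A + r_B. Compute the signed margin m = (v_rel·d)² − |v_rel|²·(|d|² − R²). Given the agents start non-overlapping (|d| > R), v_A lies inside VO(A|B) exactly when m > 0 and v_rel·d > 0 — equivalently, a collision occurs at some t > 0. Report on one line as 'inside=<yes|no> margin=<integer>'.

d = (-4, -13),  |d|² = 185;  R = 3+7 = 10,  c = 185−10² = 85
v_rel = (1, -2),  |v_rel|² = 5;  v_rel·d = (1)·(-4) + (-2)·(-13) = 22
5·t² − 44·t + 85 = 0  ⇒  m = 22² − 5·85 = 59
m = 59 > 0,  v_rel·d = 22 > 0  ⇒  inside

inside=yes margin=59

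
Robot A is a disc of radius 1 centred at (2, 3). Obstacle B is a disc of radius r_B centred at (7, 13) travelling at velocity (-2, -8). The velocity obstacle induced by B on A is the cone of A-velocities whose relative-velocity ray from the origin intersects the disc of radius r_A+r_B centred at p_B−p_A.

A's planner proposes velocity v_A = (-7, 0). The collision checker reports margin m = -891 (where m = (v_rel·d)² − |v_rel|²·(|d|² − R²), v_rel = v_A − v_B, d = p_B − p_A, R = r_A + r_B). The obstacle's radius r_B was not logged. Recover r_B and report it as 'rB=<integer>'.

m = -891
d = (5, 10);  v_rel = (-5, 8),  |v_rel|² = 89
v_rel×d = (-5)·(10) − (8)·(5) = -90
since m = R²·89 − (-90)²:  R² = (8100 + -891) / 89 = 81
R = √81 = 9  ⇒  r_B = 9 − 1 = 8

rB=8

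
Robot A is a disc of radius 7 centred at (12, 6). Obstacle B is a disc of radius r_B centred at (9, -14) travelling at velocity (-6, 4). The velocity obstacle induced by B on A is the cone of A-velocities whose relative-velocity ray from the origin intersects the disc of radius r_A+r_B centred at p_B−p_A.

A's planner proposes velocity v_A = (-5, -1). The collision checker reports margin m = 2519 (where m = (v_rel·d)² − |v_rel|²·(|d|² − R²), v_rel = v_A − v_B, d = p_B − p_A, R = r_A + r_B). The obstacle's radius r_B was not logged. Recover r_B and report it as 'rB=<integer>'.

m = 2519
d = (-3, -20);  v_rel = (1, -5),  |v_rel|² = 26
v_rel×d = (1)·(-20) − (-5)·(-3) = -35
since m = R²·26 − (-35)²:  R² = (1225 + 2519) / 26 = 144
R = √144 = 12  ⇒  r_B = 12 − 7 = 5

rB=5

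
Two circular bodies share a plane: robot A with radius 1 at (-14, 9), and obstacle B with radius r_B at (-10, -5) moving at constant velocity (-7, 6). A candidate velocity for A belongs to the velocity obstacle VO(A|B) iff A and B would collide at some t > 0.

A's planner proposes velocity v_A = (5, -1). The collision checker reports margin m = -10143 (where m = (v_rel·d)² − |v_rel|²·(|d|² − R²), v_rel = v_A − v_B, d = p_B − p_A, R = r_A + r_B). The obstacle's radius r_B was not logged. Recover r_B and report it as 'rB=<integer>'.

m = -10143
d = (4, -14);  v_rel = (12, -7),  |v_rel|² = 193
v_rel×d = (12)·(-14) − (-7)·(4) = -140
since m = R²·193 − (-140)²:  R² = (19600 + -10143) / 193 = 49
R = √49 = 7  ⇒  r_B = 7 − 1 = 6

rB=6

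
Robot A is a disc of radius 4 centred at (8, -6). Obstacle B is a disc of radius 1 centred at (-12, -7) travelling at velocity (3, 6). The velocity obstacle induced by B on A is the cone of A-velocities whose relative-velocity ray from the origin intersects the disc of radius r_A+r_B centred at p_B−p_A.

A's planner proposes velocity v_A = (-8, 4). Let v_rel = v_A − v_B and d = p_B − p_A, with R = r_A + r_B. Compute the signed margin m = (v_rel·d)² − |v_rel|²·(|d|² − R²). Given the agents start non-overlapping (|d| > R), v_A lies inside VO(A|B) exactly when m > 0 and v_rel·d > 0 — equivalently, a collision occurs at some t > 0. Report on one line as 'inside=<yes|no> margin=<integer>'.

d = (-20, -1),  |d|² = 401;  R = 4+1 = 5,  c = 401−5² = 376
v_rel = (-11, -2),  |v_rel|² = 125;  v_rel·d = (-11)·(-20) + (-2)·(-1) = 222
125·t² − 444·t + 376 = 0  ⇒  m = 222² − 125·376 = 2284
m = 2284 > 0,  v_rel·d = 222 > 0  ⇒  inside

inside=yes margin=2284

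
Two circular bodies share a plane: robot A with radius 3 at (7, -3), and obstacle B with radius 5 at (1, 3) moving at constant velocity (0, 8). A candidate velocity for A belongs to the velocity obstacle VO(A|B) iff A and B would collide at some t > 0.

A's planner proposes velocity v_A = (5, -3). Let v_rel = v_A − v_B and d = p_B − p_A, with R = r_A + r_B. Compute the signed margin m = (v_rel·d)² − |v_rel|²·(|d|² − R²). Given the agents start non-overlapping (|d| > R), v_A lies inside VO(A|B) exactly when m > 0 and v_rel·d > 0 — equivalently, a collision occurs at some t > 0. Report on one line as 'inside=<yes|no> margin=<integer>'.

d = (-6, 6),  |d|² = 72;  R = 3+5 = 8,  c = 72−8² = 8
v_rel = (5, -11),  |v_rel|² = 146;  v_rel·d = (5)·(-6) + (-11)·(6) = -96
146·t² + 192·t + 8 = 0  ⇒  m = (-96)² − 146·8 = 8048
m = 8048 > 0,  v_rel·d = -96 < 0  ⇒  outside

inside=no margin=8048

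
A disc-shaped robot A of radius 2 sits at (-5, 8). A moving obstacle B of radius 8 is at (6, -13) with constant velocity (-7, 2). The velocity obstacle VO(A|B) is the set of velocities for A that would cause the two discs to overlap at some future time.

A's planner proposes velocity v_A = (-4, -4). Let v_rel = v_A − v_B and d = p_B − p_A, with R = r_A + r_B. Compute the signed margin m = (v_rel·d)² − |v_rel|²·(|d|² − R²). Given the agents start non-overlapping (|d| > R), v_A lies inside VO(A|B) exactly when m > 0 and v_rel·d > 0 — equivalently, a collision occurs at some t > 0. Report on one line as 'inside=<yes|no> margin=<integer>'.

d = (11, -21),  |d|² = 562;  R = 2+8 = 10,  c = 562−10² = 462
v_rel = (3, -6),  |v_rel|² = 45;  v_rel·d = (3)·(11) + (-6)·(-21) = 159
45·t² − 318·t + 462 = 0  ⇒  m = 159² − 45·462 = 4491
m = 4491 > 0,  v_rel·d = 159 > 0  ⇒  inside

inside=yes margin=4491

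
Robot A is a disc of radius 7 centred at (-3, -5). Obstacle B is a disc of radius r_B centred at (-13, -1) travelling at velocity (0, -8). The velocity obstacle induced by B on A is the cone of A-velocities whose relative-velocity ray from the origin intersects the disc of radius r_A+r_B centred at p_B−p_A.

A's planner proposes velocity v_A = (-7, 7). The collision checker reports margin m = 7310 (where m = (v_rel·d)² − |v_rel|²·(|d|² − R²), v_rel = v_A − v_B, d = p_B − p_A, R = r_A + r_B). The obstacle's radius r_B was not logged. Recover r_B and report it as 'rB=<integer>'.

m = 7310
d = (-10, 4);  v_rel = (-7, 15),  |v_rel|² = 274
v_rel×d = (-7)·(4) − (15)·(-10) = 122
since m = R²·274 − 122²:  R² = (14884 + 7310) / 274 = 81
R = √81 = 9  ⇒  r_B = 9 − 7 = 2

rB=2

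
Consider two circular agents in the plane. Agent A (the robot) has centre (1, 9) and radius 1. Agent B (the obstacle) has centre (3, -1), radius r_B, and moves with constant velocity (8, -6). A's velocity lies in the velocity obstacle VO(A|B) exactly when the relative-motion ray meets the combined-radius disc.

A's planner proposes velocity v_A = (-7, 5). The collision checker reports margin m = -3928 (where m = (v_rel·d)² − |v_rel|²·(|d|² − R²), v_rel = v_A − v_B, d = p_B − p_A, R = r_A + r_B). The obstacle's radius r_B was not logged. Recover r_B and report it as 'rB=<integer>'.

m = -3928
d = (2, -10);  v_rel = (-15, 11),  |v_rel|² = 346
v_rel×d = (-15)·(-10) − (11)·(2) = 128
since m = R²·346 − 128²:  R² = (16384 + -3928) / 346 = 36
R = √36 = 6  ⇒  r_B = 6 − 1 = 5

rB=5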